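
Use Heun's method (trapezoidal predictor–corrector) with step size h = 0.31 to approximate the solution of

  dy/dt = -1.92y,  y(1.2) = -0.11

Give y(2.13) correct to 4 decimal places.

-0.0217

Heun: k1 = f(t_n, y_n); k2 = f(t_n + h, y_n + h·k1); y_{n+1} = y_n + (h/2)·(k1 + k2).
t=1.200000, y=-0.110000:
  k1 = f(1.200000, -0.110000) = 0.211200
  k2 = f(1.510000, -0.044528) = 0.085494
  y ← -0.110000 + (0.31/2)·(0.211200 + 0.085494) = -0.064012
t=1.510000, y=-0.064012:
  k1 = f(1.510000, -0.064012) = 0.122904
  k2 = f(1.820000, -0.025912) = 0.049752
  y ← -0.064012 + (0.31/2)·(0.122904 + 0.049752) = -0.037251
t=1.820000, y=-0.037251:
  k1 = f(1.820000, -0.037251) = 0.071522
  k2 = f(2.130000, -0.015079) = 0.028952
  y ← -0.037251 + (0.31/2)·(0.071522 + 0.028952) = -0.021677
y(2.13) ≈ -0.0217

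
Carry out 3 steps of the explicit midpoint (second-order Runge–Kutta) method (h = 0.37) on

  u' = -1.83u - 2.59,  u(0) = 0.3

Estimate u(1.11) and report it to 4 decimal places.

Midpoint: k1 = f(x_n, u_n); k2 = f(x_n + h/2, u_n + (h/2)·k1); u_{n+1} = u_n + h·k2.
x=0.000000, u=0.300000:
  k1 = f(0.000000, 0.300000) = -3.139000
  k2 = f(0.185000, -0.280715) = -2.076292
  u ← 0.300000 + 0.37·(-2.076292) = -0.468228
x=0.370000, u=-0.468228:
  k1 = f(0.370000, -0.468228) = -1.733143
  k2 = f(0.555000, -0.788859) = -1.146387
  u ← -0.468228 + 0.37·(-1.146387) = -0.892391
x=0.740000, u=-0.892391:
  k1 = f(0.740000, -0.892391) = -0.956924
  k2 = f(0.925000, -1.069422) = -0.632957
  u ← -0.892391 + 0.37·(-0.632957) = -1.126585
u(1.11) ≈ -1.1266

-1.1266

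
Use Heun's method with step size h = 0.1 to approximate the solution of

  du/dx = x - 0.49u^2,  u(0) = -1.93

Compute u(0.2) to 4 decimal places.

-2.3551

Heun: k1 = f(x_n, u_n); k2 = f(x_n + h, u_n + h·k1); u_{n+1} = u_n + (h/2)·(k1 + k2).
x=0.000000, u=-1.930000:
  k1 = f(0.000000, -1.930000) = -1.825201
  k2 = f(0.100000, -2.112520) = -2.086743
  u ← -1.930000 + (0.1/2)·(-1.825201 + (-2.086743)) = -2.125597
x=0.100000, u=-2.125597:
  k1 = f(0.100000, -2.125597) = -2.113900
  k2 = f(0.200000, -2.336987) = -2.476140
  u ← -2.125597 + (0.1/2)·(-2.113900 + (-2.476140)) = -2.355099
u(0.2) ≈ -2.3551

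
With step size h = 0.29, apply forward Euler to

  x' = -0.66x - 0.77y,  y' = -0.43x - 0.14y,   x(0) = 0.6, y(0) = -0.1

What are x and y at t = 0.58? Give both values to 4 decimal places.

0.4485, -0.2271

Euler on (x,y): x_{n+1} = x_n + h·x', y_{n+1} = y_n + h·y'.
0.000000: (0.600000, -0.100000); f=(-0.319000, -0.244000) → (0.507490, -0.170760)
0.290000: (0.507490, -0.170760); f=(-0.203458, -0.194314) → (0.448487, -0.227111)
(x(0.58), y(0.58)) ≈ (0.4485, -0.2271)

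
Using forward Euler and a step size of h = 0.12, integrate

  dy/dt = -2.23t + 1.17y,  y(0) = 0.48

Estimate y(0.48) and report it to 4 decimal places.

Euler: y_{n+1} = y_n + h·f(t_n, y_n).
t=0.000000, y=0.480000: f=0.561600 → y ← 0.480000 + 0.12·0.561600 = 0.547392
t=0.120000, y=0.547392: f=0.372849 → y ← 0.547392 + 0.12·0.372849 = 0.592134
t=0.240000, y=0.592134: f=0.157597 → y ← 0.592134 + 0.12·0.157597 = 0.611045
t=0.360000, y=0.611045: f=-0.087877 → y ← 0.611045 + 0.12·(-0.087877) = 0.600500
y(0.48) ≈ 0.6005

0.6005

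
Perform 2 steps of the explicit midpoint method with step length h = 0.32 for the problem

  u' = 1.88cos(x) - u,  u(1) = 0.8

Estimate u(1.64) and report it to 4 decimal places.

Midpoint: k1 = f(x_n, u_n); k2 = f(x_n + h/2, u_n + (h/2)·k1); u_{n+1} = u_n + h·k2.
x=1.000000, u=0.800000:
  k1 = f(1.000000, 0.800000) = 0.215768
  k2 = f(1.160000, 0.834523) = -0.083765
  u ← 0.800000 + 0.32·(-0.083765) = 0.773195
x=1.320000, u=0.773195:
  k1 = f(1.320000, 0.773195) = -0.306625
  k2 = f(1.480000, 0.724135) = -0.553673
  u ← 0.773195 + 0.32·(-0.553673) = 0.596020
u(1.64) ≈ 0.5960

0.5960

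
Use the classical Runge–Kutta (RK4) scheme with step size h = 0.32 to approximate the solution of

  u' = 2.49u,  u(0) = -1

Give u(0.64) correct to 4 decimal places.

-4.9078

RK4: k1 = f(s_n, u_n); k2 = f(s_n + h/2, u_n + (h/2)·k1); k3 = f(s_n + h/2, u_n + (h/2)·k2); k4 = f(s_n + h, u_n + h·k3); u_{n+1} = u_n + (h/6)·(k1 + 2k2 + 2k3 + k4).
s=0.000000, u=-1.000000:
  k1 = f(0.000000, -1.000000) = -2.490000
  k2 = f(0.160000, -1.398400) = -3.482016
  k3 = f(0.160000, -1.557123) = -3.877235
  k4 = f(0.320000, -2.240715) = -5.579381
  u ← -1.000000 + (0.32/6)·(k1 + 2k2 + 2k3 + k4) = -2.215354
s=0.320000, u=-2.215354:
  k1 = f(0.320000, -2.215354) = -5.516231
  k2 = f(0.480000, -3.097951) = -7.713897
  k3 = f(0.480000, -3.449577) = -8.589448
  k4 = f(0.640000, -4.963977) = -12.360303
  u ← -2.215354 + (0.32/6)·(k1 + 2k2 + 2k3 + k4) = -4.907792
u(0.64) ≈ -4.9078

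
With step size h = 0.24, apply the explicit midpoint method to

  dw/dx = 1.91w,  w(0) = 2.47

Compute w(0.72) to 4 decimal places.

Midpoint: k1 = f(x_n, w_n); k2 = f(x_n + h/2, w_n + (h/2)·k1); w_{n+1} = w_n + h·k2.
x=0.000000, w=2.470000:
  k1 = f(0.000000, 2.470000) = 4.717700
  k2 = f(0.120000, 3.036124) = 5.798997
  w ← 2.470000 + 0.24·5.798997 = 3.861759
x=0.240000, w=3.861759:
  k1 = f(0.240000, 3.861759) = 7.375960
  k2 = f(0.360000, 4.746874) = 9.066530
  w ← 3.861759 + 0.24·9.066530 = 6.037726
x=0.480000, w=6.037726:
  k1 = f(0.480000, 6.037726) = 11.532058
  k2 = f(0.600000, 7.421573) = 14.175205
  w ← 6.037726 + 0.24·14.175205 = 9.439776
w(0.72) ≈ 9.4398

9.4398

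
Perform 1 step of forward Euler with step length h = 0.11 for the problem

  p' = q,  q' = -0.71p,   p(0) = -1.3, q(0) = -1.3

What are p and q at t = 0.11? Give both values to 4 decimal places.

-1.4430, -1.1985

Euler on (p,q): p_{n+1} = p_n + h·p', q_{n+1} = q_n + h·q'.
0.000000: (-1.300000, -1.300000); f=(-1.300000, 0.923000) → (-1.443000, -1.198470)
(p(0.11), q(0.11)) ≈ (-1.4430, -1.1985)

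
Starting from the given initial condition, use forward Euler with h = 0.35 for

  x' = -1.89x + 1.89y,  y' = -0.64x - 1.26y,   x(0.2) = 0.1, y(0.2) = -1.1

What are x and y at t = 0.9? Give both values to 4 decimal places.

Euler on (x,y): x_{n+1} = x_n + h·x', y_{n+1} = y_n + h·y'.
0.200000: (0.100000, -1.100000); f=(-2.268000, 1.322000) → (-0.693800, -0.637300)
0.550000: (-0.693800, -0.637300); f=(0.106785, 1.247030) → (-0.656425, -0.200840)
(x(0.9), y(0.9)) ≈ (-0.6564, -0.2008)

-0.6564, -0.2008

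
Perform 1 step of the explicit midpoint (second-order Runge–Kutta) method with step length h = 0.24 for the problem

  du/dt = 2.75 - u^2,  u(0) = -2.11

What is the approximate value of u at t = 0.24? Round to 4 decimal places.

-2.7354

Midpoint: k1 = f(t_n, u_n); k2 = f(t_n + h/2, u_n + (h/2)·k1); u_{n+1} = u_n + h·k2.
t=0.000000, u=-2.110000:
  k1 = f(0.000000, -2.110000) = -1.702100
  k2 = f(0.120000, -2.314252) = -2.605762
  u ← -2.110000 + 0.24·(-2.605762) = -2.735383
u(0.24) ≈ -2.7354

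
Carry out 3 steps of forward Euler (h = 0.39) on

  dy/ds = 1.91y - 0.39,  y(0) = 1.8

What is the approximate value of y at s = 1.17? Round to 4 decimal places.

8.6822

Euler: y_{n+1} = y_n + h·f(s_n, y_n).
s=0.000000, y=1.800000: f=3.048000 → y ← 1.800000 + 0.39·3.048000 = 2.988720
s=0.390000, y=2.988720: f=5.318455 → y ← 2.988720 + 0.39·5.318455 = 5.062918
s=0.780000, y=5.062918: f=9.280172 → y ← 5.062918 + 0.39·9.280172 = 8.682185
y(1.17) ≈ 8.6822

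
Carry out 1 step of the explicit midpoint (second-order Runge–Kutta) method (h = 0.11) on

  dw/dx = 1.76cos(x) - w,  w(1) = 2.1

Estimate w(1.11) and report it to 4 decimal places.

1.9714

Midpoint: k1 = f(x_n, w_n); k2 = f(x_n + h/2, w_n + (h/2)·k1); w_{n+1} = w_n + h·k2.
x=1.000000, w=2.100000:
  k1 = f(1.000000, 2.100000) = -1.149068
  k2 = f(1.055000, 2.036801) = -1.168720
  w ← 2.100000 + 0.11·(-1.168720) = 1.971441
w(1.11) ≈ 1.9714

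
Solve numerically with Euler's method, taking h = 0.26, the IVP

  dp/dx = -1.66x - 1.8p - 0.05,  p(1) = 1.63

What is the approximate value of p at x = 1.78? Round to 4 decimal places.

Euler: p_{n+1} = p_n + h·f(x_n, p_n).
x=1.000000, p=1.630000: f=-4.644000 → p ← 1.630000 + 0.26·(-4.644000) = 0.422560
x=1.260000, p=0.422560: f=-2.902208 → p ← 0.422560 + 0.26·(-2.902208) = -0.332014
x=1.520000, p=-0.332014: f=-1.975575 → p ← -0.332014 + 0.26·(-1.975575) = -0.845663
p(1.78) ≈ -0.8457

-0.8457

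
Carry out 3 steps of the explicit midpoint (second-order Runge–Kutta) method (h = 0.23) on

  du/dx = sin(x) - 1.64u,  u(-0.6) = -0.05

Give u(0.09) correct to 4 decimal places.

Midpoint: k1 = f(x_n, u_n); k2 = f(x_n + h/2, u_n + (h/2)·k1); u_{n+1} = u_n + h·k2.
x=-0.600000, u=-0.050000:
  k1 = f(-0.600000, -0.050000) = -0.482642
  k2 = f(-0.485000, -0.105504) = -0.293182
  u ← -0.050000 + 0.23·(-0.293182) = -0.117432
x=-0.370000, u=-0.117432:
  k1 = f(-0.370000, -0.117432) = -0.169027
  k2 = f(-0.255000, -0.136870) = -0.027779
  u ← -0.117432 + 0.23·(-0.027779) = -0.123821
x=-0.140000, u=-0.123821:
  k1 = f(-0.140000, -0.123821) = 0.063523
  k2 = f(-0.025000, -0.116516) = 0.166088
  u ← -0.123821 + 0.23·0.166088 = -0.085621
u(0.09) ≈ -0.0856

-0.0856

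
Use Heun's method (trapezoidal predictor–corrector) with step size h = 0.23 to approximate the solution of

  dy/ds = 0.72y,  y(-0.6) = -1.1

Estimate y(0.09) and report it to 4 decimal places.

Heun: k1 = f(s_n, y_n); k2 = f(s_n + h, y_n + h·k1); y_{n+1} = y_n + (h/2)·(k1 + k2).
s=-0.600000, y=-1.100000:
  k1 = f(-0.600000, -1.100000) = -0.792000
  k2 = f(-0.370000, -1.282160) = -0.923155
  y ← -1.100000 + (0.23/2)·(-0.792000 + (-0.923155)) = -1.297243
s=-0.370000, y=-1.297243:
  k1 = f(-0.370000, -1.297243) = -0.934015
  k2 = f(-0.140000, -1.512066) = -1.088688
  y ← -1.297243 + (0.23/2)·(-0.934015 + (-1.088688)) = -1.529854
s=-0.140000, y=-1.529854:
  k1 = f(-0.140000, -1.529854) = -1.101495
  k2 = f(0.090000, -1.783197) = -1.283902
  y ← -1.529854 + (0.23/2)·(-1.101495 + (-1.283902)) = -1.804174
y(0.09) ≈ -1.8042

-1.8042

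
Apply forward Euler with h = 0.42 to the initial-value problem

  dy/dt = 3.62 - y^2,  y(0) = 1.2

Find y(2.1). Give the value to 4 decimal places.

1.9313

Euler: y_{n+1} = y_n + h·f(t_n, y_n).
t=0.000000, y=1.200000: f=2.180000 → y ← 1.200000 + 0.42·2.180000 = 2.115600
t=0.420000, y=2.115600: f=-0.855763 → y ← 2.115600 + 0.42·(-0.855763) = 1.756179
t=0.840000, y=1.756179: f=0.535834 → y ← 1.756179 + 0.42·0.535834 = 1.981230
t=1.260000, y=1.981230: f=-0.305271 → y ← 1.981230 + 0.42·(-0.305271) = 1.853016
t=1.680000, y=1.853016: f=0.186332 → y ← 1.853016 + 0.42·0.186332 = 1.931275
y(2.1) ≈ 1.9313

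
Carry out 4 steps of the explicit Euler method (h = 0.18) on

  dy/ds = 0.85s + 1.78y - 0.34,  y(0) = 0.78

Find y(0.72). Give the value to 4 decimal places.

Euler: y_{n+1} = y_n + h·f(s_n, y_n).
s=0.000000, y=0.780000: f=1.048400 → y ← 0.780000 + 0.18·1.048400 = 0.968712
s=0.180000, y=0.968712: f=1.537307 → y ← 0.968712 + 0.18·1.537307 = 1.245427
s=0.360000, y=1.245427: f=2.182861 → y ← 1.245427 + 0.18·2.182861 = 1.638342
s=0.540000, y=1.638342: f=3.035249 → y ← 1.638342 + 0.18·3.035249 = 2.184687
y(0.72) ≈ 2.1847

2.1847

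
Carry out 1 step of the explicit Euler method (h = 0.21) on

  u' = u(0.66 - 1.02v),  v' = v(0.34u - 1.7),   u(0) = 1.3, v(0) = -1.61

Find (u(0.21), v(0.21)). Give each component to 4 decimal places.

Euler on (u,v): u_{n+1} = u_n + h·u', v_{n+1} = v_n + h·v'.
0.000000: (1.300000, -1.610000); f=(2.992860, 2.025380) → (1.928501, -1.184670)
(u(0.21), v(0.21)) ≈ (1.9285, -1.1847)

1.9285, -1.1847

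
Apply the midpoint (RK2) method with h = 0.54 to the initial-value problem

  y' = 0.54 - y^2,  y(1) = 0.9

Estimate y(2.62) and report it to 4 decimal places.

Midpoint: k1 = f(t_n, y_n); k2 = f(t_n + h/2, y_n + (h/2)·k1); y_{n+1} = y_n + h·k2.
t=1.000000, y=0.900000:
  k1 = f(1.000000, 0.900000) = -0.270000
  k2 = f(1.270000, 0.827100) = -0.144094
  y ← 0.900000 + 0.54·(-0.144094) = 0.822189
t=1.540000, y=0.822189:
  k1 = f(1.540000, 0.822189) = -0.135995
  k2 = f(1.810000, 0.785470) = -0.076964
  y ← 0.822189 + 0.54·(-0.076964) = 0.780629
t=2.080000, y=0.780629:
  k1 = f(2.080000, 0.780629) = -0.069381
  k2 = f(2.350000, 0.761896) = -0.040485
  y ← 0.780629 + 0.54·(-0.040485) = 0.758767
y(2.62) ≈ 0.7588

0.7588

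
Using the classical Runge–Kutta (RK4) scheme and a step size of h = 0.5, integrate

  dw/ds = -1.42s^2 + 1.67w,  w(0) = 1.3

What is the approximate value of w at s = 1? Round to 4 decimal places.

6.1240

RK4: k1 = f(s_n, w_n); k2 = f(s_n + h/2, w_n + (h/2)·k1); k3 = f(s_n + h/2, w_n + (h/2)·k2); k4 = f(s_n + h, w_n + h·k3); w_{n+1} = w_n + (h/6)·(k1 + 2k2 + 2k3 + k4).
s=0.000000, w=1.300000:
  k1 = f(0.000000, 1.300000) = 2.171000
  k2 = f(0.250000, 1.842750) = 2.988643
  k3 = f(0.250000, 2.047161) = 3.330008
  k4 = f(0.500000, 2.965004) = 4.596557
  w ← 1.300000 + (0.5/6)·(k1 + 2k2 + 2k3 + k4) = 2.917072
s=0.500000, w=2.917072:
  k1 = f(0.500000, 2.917072) = 4.516509
  k2 = f(0.750000, 4.046199) = 5.958402
  k3 = f(0.750000, 4.406672) = 6.560392
  k4 = f(1.000000, 6.197268) = 8.929437
  w ← 2.917072 + (0.5/6)·(k1 + 2k2 + 2k3 + k4) = 6.124033
w(1) ≈ 6.1240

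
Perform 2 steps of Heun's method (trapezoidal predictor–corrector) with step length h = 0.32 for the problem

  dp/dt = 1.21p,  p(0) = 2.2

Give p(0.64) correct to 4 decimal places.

4.7034

Heun: k1 = f(t_n, p_n); k2 = f(t_n + h, p_n + h·k1); p_{n+1} = p_n + (h/2)·(k1 + k2).
t=0.000000, p=2.200000:
  k1 = f(0.000000, 2.200000) = 2.662000
  k2 = f(0.320000, 3.051840) = 3.692726
  p ← 2.200000 + (0.32/2)·(2.662000 + 3.692726) = 3.216756
t=0.320000, p=3.216756:
  k1 = f(0.320000, 3.216756) = 3.892275
  k2 = f(0.640000, 4.462284) = 5.399364
  p ← 3.216756 + (0.32/2)·(3.892275 + 5.399364) = 4.703418
p(0.64) ≈ 4.7034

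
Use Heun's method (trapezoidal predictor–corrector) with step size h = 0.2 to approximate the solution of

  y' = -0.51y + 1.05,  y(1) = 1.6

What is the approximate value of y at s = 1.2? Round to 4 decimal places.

Heun: k1 = f(s_n, y_n); k2 = f(s_n + h, y_n + h·k1); y_{n+1} = y_n + (h/2)·(k1 + k2).
s=1.000000, y=1.600000:
  k1 = f(1.000000, 1.600000) = 0.234000
  k2 = f(1.200000, 1.646800) = 0.210132
  y ← 1.600000 + (0.2/2)·(0.234000 + 0.210132) = 1.644413
y(1.2) ≈ 1.6444

1.6444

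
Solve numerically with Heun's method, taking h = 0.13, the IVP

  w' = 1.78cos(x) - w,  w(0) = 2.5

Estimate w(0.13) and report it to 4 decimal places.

Heun: k1 = f(x_n, w_n); k2 = f(x_n + h, w_n + h·k1); w_{n+1} = w_n + (h/2)·(k1 + k2).
x=0.000000, w=2.500000:
  k1 = f(0.000000, 2.500000) = -0.720000
  k2 = f(0.130000, 2.406400) = -0.641420
  w ← 2.500000 + (0.13/2)·(-0.720000 + (-0.641420)) = 2.411508
w(0.13) ≈ 2.4115

2.4115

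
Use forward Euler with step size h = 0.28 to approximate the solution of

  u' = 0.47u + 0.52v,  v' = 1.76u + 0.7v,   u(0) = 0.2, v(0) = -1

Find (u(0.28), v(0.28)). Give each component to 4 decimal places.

Euler on (u,v): u_{n+1} = u_n + h·u', v_{n+1} = v_n + h·v'.
0.000000: (0.200000, -1.000000); f=(-0.426000, -0.348000) → (0.080720, -1.097440)
(u(0.28), v(0.28)) ≈ (0.0807, -1.0974)

0.0807, -1.0974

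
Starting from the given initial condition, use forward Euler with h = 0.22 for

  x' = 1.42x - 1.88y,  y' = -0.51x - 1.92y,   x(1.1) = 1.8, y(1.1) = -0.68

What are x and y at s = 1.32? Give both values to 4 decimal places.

2.6436, -0.5947

Euler on (x,y): x_{n+1} = x_n + h·x', y_{n+1} = y_n + h·y'.
1.100000: (1.800000, -0.680000); f=(3.834400, 0.387600) → (2.643568, -0.594728)
(x(1.32), y(1.32)) ≈ (2.6436, -0.5947)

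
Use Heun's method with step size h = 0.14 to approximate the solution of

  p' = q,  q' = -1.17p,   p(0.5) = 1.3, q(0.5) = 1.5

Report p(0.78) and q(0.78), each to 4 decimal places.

Heun on (p,q): k1 = f(t_n, state_n); k2 = f(t_n + h, state_n + h·k1); state_{n+1} = state_n + (h/2)·(k1 + k2).
0.500000: (1.300000, 1.500000)
  k1 = (1.500000, -1.521000)
  predictor → (1.510000, 1.287060)
  k2 = (1.287060, -1.766700)
  → (1.495094, 1.269861)
0.640000: (1.495094, 1.269861)
  k1 = (1.269861, -1.749260)
  predictor → (1.672875, 1.024965)
  k2 = (1.024965, -1.957263)
  → (1.655732, 1.010404)
(p(0.78), q(0.78)) ≈ (1.6557, 1.0104)

1.6557, 1.0104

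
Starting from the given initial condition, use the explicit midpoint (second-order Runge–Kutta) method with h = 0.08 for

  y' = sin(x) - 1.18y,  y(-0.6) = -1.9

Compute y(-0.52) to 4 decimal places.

-1.7695

Midpoint: k1 = f(x_n, y_n); k2 = f(x_n + h/2, y_n + (h/2)·k1); y_{n+1} = y_n + h·k2.
x=-0.600000, y=-1.900000:
  k1 = f(-0.600000, -1.900000) = 1.677358
  k2 = f(-0.560000, -1.832906) = 1.631643
  y ← -1.900000 + 0.08·1.631643 = -1.769469
y(-0.52) ≈ -1.7695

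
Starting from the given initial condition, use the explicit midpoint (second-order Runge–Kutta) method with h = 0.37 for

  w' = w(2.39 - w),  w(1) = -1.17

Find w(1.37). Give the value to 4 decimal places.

-4.2794

Midpoint: k1 = f(t_n, w_n); k2 = f(t_n + h/2, w_n + (h/2)·k1); w_{n+1} = w_n + h·k2.
t=1.000000, w=-1.170000:
  k1 = f(1.000000, -1.170000) = -4.165200
  k2 = f(1.185000, -1.940562) = -8.403724
  w ← -1.170000 + 0.37·(-8.403724) = -4.279378
w(1.37) ≈ -4.2794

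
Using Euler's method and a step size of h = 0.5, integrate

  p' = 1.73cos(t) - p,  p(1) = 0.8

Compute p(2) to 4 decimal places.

0.4949

Euler: p_{n+1} = p_n + h·f(t_n, p_n).
t=1.000000, p=0.800000: f=0.134723 → p ← 0.800000 + 0.5·0.134723 = 0.867361
t=1.500000, p=0.867361: f=-0.744986 → p ← 0.867361 + 0.5·(-0.744986) = 0.494868
p(2) ≈ 0.4949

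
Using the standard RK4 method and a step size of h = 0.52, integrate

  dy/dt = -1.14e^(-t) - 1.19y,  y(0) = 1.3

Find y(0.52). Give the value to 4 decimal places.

0.3666

RK4: k1 = f(t_n, y_n); k2 = f(t_n + h/2, y_n + (h/2)·k1); k3 = f(t_n + h/2, y_n + (h/2)·k2); k4 = f(t_n + h, y_n + h·k3); y_{n+1} = y_n + (h/6)·(k1 + 2k2 + 2k3 + k4).
t=0.000000, y=1.300000:
  k1 = f(0.000000, 1.300000) = -2.687000
  k2 = f(0.260000, 0.601380) = -1.594641
  k3 = f(0.260000, 0.885393) = -1.932617
  k4 = f(0.520000, 0.295039) = -1.028850
  y ← 1.300000 + (0.52/6)·(k1 + 2k2 + 2k3 + k4) = 0.366568
y(0.52) ≈ 0.3666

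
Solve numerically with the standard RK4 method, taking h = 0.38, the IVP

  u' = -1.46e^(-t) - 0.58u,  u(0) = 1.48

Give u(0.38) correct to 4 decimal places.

0.7759

RK4: k1 = f(t_n, u_n); k2 = f(t_n + h/2, u_n + (h/2)·k1); k3 = f(t_n + h/2, u_n + (h/2)·k2); k4 = f(t_n + h, u_n + h·k3); u_{n+1} = u_n + (h/6)·(k1 + 2k2 + 2k3 + k4).
t=0.000000, u=1.480000:
  k1 = f(0.000000, 1.480000) = -2.318400
  k2 = f(0.190000, 1.039504) = -1.810273
  k3 = f(0.190000, 1.136048) = -1.866268
  k4 = f(0.380000, 0.770818) = -1.445512
  u ← 1.480000 + (0.38/6)·(k1 + 2k2 + 2k3 + k4) = 0.775924
u(0.38) ≈ 0.7759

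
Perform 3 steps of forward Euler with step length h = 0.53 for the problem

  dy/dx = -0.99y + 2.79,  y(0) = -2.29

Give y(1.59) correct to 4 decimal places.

Euler: y_{n+1} = y_n + h·f(x_n, y_n).
x=0.000000, y=-2.290000: f=5.057100 → y ← -2.290000 + 0.53·5.057100 = 0.390263
x=0.530000, y=0.390263: f=2.403640 → y ← 0.390263 + 0.53·2.403640 = 1.664192
x=1.060000, y=1.664192: f=1.142450 → y ← 1.664192 + 0.53·1.142450 = 2.269690
y(1.59) ≈ 2.2697

2.2697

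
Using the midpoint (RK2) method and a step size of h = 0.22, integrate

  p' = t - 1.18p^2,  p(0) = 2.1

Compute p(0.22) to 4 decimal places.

Midpoint: k1 = f(t_n, p_n); k2 = f(t_n + h/2, p_n + (h/2)·k1); p_{n+1} = p_n + h·k2.
t=0.000000, p=2.100000:
  k1 = f(0.000000, 2.100000) = -5.203800
  k2 = f(0.110000, 1.527582) = -2.643538
  p ← 2.100000 + 0.22·(-2.643538) = 1.518422
p(0.22) ≈ 1.5184

1.5184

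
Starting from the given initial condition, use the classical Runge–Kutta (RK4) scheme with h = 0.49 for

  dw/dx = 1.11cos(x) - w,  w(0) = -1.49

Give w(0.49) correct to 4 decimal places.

-0.5026

RK4: k1 = f(x_n, w_n); k2 = f(x_n + h/2, w_n + (h/2)·k1); k3 = f(x_n + h/2, w_n + (h/2)·k2); k4 = f(x_n + h, w_n + h·k3); w_{n+1} = w_n + (h/6)·(k1 + 2k2 + 2k3 + k4).
x=0.000000, w=-1.490000:
  k1 = f(0.000000, -1.490000) = 2.600000
  k2 = f(0.245000, -0.853000) = 1.929852
  k3 = f(0.245000, -1.017186) = 2.094039
  k4 = f(0.490000, -0.463921) = 1.443311
  w ← -1.490000 + (0.49/6)·(k1 + 2k2 + 2k3 + k4) = -0.502561
w(0.49) ≈ -0.5026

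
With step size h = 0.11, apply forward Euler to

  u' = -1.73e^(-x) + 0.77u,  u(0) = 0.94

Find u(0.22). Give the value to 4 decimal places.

Euler: u_{n+1} = u_n + h·f(x_n, u_n).
x=0.000000, u=0.940000: f=-1.006200 → u ← 0.940000 + 0.11·(-1.006200) = 0.829318
x=0.110000, u=0.829318: f=-0.911218 → u ← 0.829318 + 0.11·(-0.911218) = 0.729084
u(0.22) ≈ 0.7291

0.7291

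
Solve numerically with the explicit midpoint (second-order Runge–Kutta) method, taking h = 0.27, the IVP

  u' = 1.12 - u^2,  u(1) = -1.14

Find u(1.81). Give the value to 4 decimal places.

Midpoint: k1 = f(s_n, u_n); k2 = f(s_n + h/2, u_n + (h/2)·k1); u_{n+1} = u_n + h·k2.
s=1.000000, u=-1.140000:
  k1 = f(1.000000, -1.140000) = -0.179600
  k2 = f(1.135000, -1.164246) = -0.235469
  u ← -1.140000 + 0.27·(-0.235469) = -1.203577
s=1.270000, u=-1.203577:
  k1 = f(1.270000, -1.203577) = -0.328597
  k2 = f(1.405000, -1.247937) = -0.437347
  u ← -1.203577 + 0.27·(-0.437347) = -1.321660
s=1.540000, u=-1.321660:
  k1 = f(1.540000, -1.321660) = -0.626786
  k2 = f(1.675000, -1.406276) = -0.857613
  u ← -1.321660 + 0.27·(-0.857613) = -1.553216
u(1.81) ≈ -1.5532

-1.5532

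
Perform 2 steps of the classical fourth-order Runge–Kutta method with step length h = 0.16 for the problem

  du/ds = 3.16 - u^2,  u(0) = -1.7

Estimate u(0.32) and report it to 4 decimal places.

-1.5463

RK4: k1 = f(s_n, u_n); k2 = f(s_n + h/2, u_n + (h/2)·k1); k3 = f(s_n + h/2, u_n + (h/2)·k2); k4 = f(s_n + h, u_n + h·k3); u_{n+1} = u_n + (h/6)·(k1 + 2k2 + 2k3 + k4).
s=0.000000, u=-1.700000:
  k1 = f(0.000000, -1.700000) = 0.270000
  k2 = f(0.080000, -1.678400) = 0.342973
  k3 = f(0.080000, -1.672562) = 0.362536
  k4 = f(0.160000, -1.641994) = 0.463855
  u ← -1.700000 + (0.16/6)·(k1 + 2k2 + 2k3 + k4) = -1.642803
s=0.160000, u=-1.642803:
  k1 = f(0.160000, -1.642803) = 0.461197
  k2 = f(0.240000, -1.605908) = 0.581061
  k3 = f(0.240000, -1.596319) = 0.611767
  k4 = f(0.320000, -1.544921) = 0.773220
  u ← -1.642803 + (0.16/6)·(k1 + 2k2 + 2k3 + k4) = -1.546268
u(0.32) ≈ -1.5463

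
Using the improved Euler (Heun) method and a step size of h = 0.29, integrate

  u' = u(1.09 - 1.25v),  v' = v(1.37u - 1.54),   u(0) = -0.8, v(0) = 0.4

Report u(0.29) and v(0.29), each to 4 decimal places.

Heun on (u,v): k1 = f(t_n, state_n); k2 = f(t_n + h, state_n + h·k1); state_{n+1} = state_n + (h/2)·(k1 + k2).
0.000000: (-0.800000, 0.400000)
  k1 = (-0.472000, -1.054400)
  predictor → (-0.936880, 0.094224)
  k2 = (-0.910853, -0.266044)
  → (-1.000514, 0.208536)
(u(0.29), v(0.29)) ≈ (-1.0005, 0.2085)

-1.0005, 0.2085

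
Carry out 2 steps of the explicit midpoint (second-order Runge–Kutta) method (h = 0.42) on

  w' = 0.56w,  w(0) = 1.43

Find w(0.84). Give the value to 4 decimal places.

2.2806

Midpoint: k1 = f(x_n, w_n); k2 = f(x_n + h/2, w_n + (h/2)·k1); w_{n+1} = w_n + h·k2.
x=0.000000, w=1.430000:
  k1 = f(0.000000, 1.430000) = 0.800800
  k2 = f(0.210000, 1.598168) = 0.894974
  w ← 1.430000 + 0.42·0.894974 = 1.805889
x=0.420000, w=1.805889:
  k1 = f(0.420000, 1.805889) = 1.011298
  k2 = f(0.630000, 2.018262) = 1.130227
  w ← 1.805889 + 0.42·1.130227 = 2.280584
w(0.84) ≈ 2.2806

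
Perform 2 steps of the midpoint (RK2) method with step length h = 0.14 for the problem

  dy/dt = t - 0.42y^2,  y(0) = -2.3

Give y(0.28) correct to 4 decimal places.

-3.0898

Midpoint: k1 = f(t_n, y_n); k2 = f(t_n + h/2, y_n + (h/2)·k1); y_{n+1} = y_n + h·k2.
t=0.000000, y=-2.300000:
  k1 = f(0.000000, -2.300000) = -2.221800
  k2 = f(0.070000, -2.455526) = -2.462435
  y ← -2.300000 + 0.14·(-2.462435) = -2.644741
t=0.140000, y=-2.644741:
  k1 = f(0.140000, -2.644741) = -2.797755
  k2 = f(0.210000, -2.840584) = -3.178945
  y ← -2.644741 + 0.14·(-3.178945) = -3.089793
y(0.28) ≈ -3.0898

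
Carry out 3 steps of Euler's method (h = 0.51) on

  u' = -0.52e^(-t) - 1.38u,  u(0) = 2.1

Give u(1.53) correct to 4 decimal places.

Euler: u_{n+1} = u_n + h·f(t_n, u_n).
t=0.000000, u=2.100000: f=-3.418000 → u ← 2.100000 + 0.51·(-3.418000) = 0.356820
t=0.510000, u=0.356820: f=-0.804669 → u ← 0.356820 + 0.51·(-0.804669) = -0.053561
t=1.020000, u=-0.053561: f=-0.113595 → u ← -0.053561 + 0.51·(-0.113595) = -0.111495
u(1.53) ≈ -0.1115

-0.1115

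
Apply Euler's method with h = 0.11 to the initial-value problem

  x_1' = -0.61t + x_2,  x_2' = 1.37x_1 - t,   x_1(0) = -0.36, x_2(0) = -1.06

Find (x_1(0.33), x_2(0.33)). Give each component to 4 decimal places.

-0.7531, -1.3138

Euler on (x_1,x_2): x_1_{n+1} = x_1_n + h·x_1', x_2_{n+1} = x_2_n + h·x_2'.
0.000000: (-0.360000, -1.060000); f=(-1.060000, -0.493200) → (-0.476600, -1.114252)
0.110000: (-0.476600, -1.114252); f=(-1.181352, -0.762942) → (-0.606549, -1.198176)
0.220000: (-0.606549, -1.198176); f=(-1.332376, -1.050972) → (-0.753110, -1.313783)
(x_1(0.33), x_2(0.33)) ≈ (-0.7531, -1.3138)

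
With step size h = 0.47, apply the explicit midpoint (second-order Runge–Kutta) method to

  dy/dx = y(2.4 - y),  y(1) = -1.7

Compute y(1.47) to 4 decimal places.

Midpoint: k1 = f(x_n, y_n); k2 = f(x_n + h/2, y_n + (h/2)·k1); y_{n+1} = y_n + h·k2.
x=1.000000, y=-1.700000:
  k1 = f(1.000000, -1.700000) = -6.970000
  k2 = f(1.235000, -3.337950) = -19.152990
  y ← -1.700000 + 0.47·(-19.152990) = -10.701905
y(1.47) ≈ -10.7019

-10.7019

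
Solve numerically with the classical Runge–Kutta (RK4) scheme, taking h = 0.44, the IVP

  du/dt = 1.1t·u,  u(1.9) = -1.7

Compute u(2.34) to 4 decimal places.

-4.7230

RK4: k1 = f(t_n, u_n); k2 = f(t_n + h/2, u_n + (h/2)·k1); k3 = f(t_n + h/2, u_n + (h/2)·k2); k4 = f(t_n + h, u_n + h·k3); u_{n+1} = u_n + (h/6)·(k1 + 2k2 + 2k3 + k4).
t=1.900000, u=-1.700000:
  k1 = f(1.900000, -1.700000) = -3.553000
  k2 = f(2.120000, -2.481660) = -5.787231
  k3 = f(2.120000, -2.973191) = -6.933481
  k4 = f(2.340000, -4.750732) = -12.228383
  u ← -1.700000 + (0.44/6)·(k1 + 2k2 + 2k3 + k4) = -4.723006
u(2.34) ≈ -4.7230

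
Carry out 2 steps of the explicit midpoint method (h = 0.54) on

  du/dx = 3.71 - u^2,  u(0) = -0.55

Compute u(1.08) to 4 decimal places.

Midpoint: k1 = f(x_n, u_n); k2 = f(x_n + h/2, u_n + (h/2)·k1); u_{n+1} = u_n + h·k2.
x=0.000000, u=-0.550000:
  k1 = f(0.000000, -0.550000) = 3.407500
  k2 = f(0.270000, 0.370025) = 3.573081
  u ← -0.550000 + 0.54·3.573081 = 1.379464
x=0.540000, u=1.379464:
  k1 = f(0.540000, 1.379464) = 1.807079
  k2 = f(0.810000, 1.867375) = 0.222909
  u ← 1.379464 + 0.54·0.222909 = 1.499835
u(1.08) ≈ 1.4998

1.4998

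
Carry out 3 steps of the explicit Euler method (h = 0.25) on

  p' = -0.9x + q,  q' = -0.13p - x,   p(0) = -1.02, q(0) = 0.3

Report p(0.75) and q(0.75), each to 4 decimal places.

Euler on (p,q): p_{n+1} = p_n + h·p', q_{n+1} = q_n + h·q'.
0.000000: (-1.020000, 0.300000); f=(0.300000, 0.132600) → (-0.945000, 0.333150)
0.250000: (-0.945000, 0.333150); f=(0.108150, -0.127150) → (-0.917963, 0.301362)
0.500000: (-0.917963, 0.301362); f=(-0.148638, -0.380665) → (-0.955122, 0.206196)
(p(0.75), q(0.75)) ≈ (-0.9551, 0.2062)

-0.9551, 0.2062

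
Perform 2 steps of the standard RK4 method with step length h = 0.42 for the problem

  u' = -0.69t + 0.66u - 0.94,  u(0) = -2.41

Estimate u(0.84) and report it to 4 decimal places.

-5.5460

RK4: k1 = f(t_n, u_n); k2 = f(t_n + h/2, u_n + (h/2)·k1); k3 = f(t_n + h/2, u_n + (h/2)·k2); k4 = f(t_n + h, u_n + h·k3); u_{n+1} = u_n + (h/6)·(k1 + 2k2 + 2k3 + k4).
t=0.000000, u=-2.410000:
  k1 = f(0.000000, -2.410000) = -2.530600
  k2 = f(0.210000, -2.941426) = -3.026241
  k3 = f(0.210000, -3.045511) = -3.094937
  k4 = f(0.420000, -3.709874) = -3.678317
  u ← -2.410000 + (0.42/6)·(k1 + 2k2 + 2k3 + k4) = -3.701589
t=0.420000, u=-3.701589:
  k1 = f(0.420000, -3.701589) = -3.672849
  k2 = f(0.630000, -4.472887) = -4.326806
  k3 = f(0.630000, -4.610218) = -4.417444
  k4 = f(0.840000, -5.556916) = -5.187164
  u ← -3.701589 + (0.42/6)·(k1 + 2k2 + 2k3 + k4) = -5.545985
u(0.84) ≈ -5.5460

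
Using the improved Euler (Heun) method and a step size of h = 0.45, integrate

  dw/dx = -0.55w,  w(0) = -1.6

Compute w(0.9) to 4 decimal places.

Heun: k1 = f(x_n, w_n); k2 = f(x_n + h, w_n + h·k1); w_{n+1} = w_n + (h/2)·(k1 + k2).
x=0.000000, w=-1.600000:
  k1 = f(0.000000, -1.600000) = 0.880000
  k2 = f(0.450000, -1.204000) = 0.662200
  w ← -1.600000 + (0.45/2)·(0.880000 + 0.662200) = -1.253005
x=0.450000, w=-1.253005:
  k1 = f(0.450000, -1.253005) = 0.689153
  k2 = f(0.900000, -0.942886) = 0.518587
  w ← -1.253005 + (0.45/2)·(0.689153 + 0.518587) = -0.981263
w(0.9) ≈ -0.9813

-0.9813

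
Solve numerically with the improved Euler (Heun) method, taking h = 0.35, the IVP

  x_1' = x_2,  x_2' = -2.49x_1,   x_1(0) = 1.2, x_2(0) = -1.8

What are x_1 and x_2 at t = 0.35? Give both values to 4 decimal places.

0.3870, -2.5713

Heun on (x_1,x_2): k1 = f(t_n, state_n); k2 = f(t_n + h, state_n + h·k1); state_{n+1} = state_n + (h/2)·(k1 + k2).
0.000000: (1.200000, -1.800000)
  k1 = (-1.800000, -2.988000)
  predictor → (0.570000, -2.845800)
  k2 = (-2.845800, -1.419300)
  → (0.386985, -2.571277)
(x_1(0.35), x_2(0.35)) ≈ (0.3870, -2.5713)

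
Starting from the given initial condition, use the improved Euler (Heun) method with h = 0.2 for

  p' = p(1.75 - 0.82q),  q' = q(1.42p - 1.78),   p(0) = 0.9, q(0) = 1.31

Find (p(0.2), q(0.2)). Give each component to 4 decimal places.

1.0409, 1.2054

Heun on (p,q): k1 = f(t_n, state_n); k2 = f(t_n + h, state_n + h·k1); state_{n+1} = state_n + (h/2)·(k1 + k2).
0.000000: (0.900000, 1.310000)
  k1 = (0.608220, -0.657620)
  predictor → (1.021644, 1.178476)
  k2 = (0.800611, -0.388032)
  → (1.040883, 1.205435)
(p(0.2), q(0.2)) ≈ (1.0409, 1.2054)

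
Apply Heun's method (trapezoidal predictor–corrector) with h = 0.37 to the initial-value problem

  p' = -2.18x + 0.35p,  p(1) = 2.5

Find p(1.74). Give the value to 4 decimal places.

0.7641

Heun: k1 = f(x_n, p_n); k2 = f(x_n + h, p_n + h·k1); p_{n+1} = p_n + (h/2)·(k1 + k2).
x=1.000000, p=2.500000:
  k1 = f(1.000000, 2.500000) = -1.305000
  k2 = f(1.370000, 2.017150) = -2.280598
  p ← 2.500000 + (0.37/2)·(-1.305000 + (-2.280598)) = 1.836664
x=1.370000, p=1.836664:
  k1 = f(1.370000, 1.836664) = -2.343767
  k2 = f(1.740000, 0.969471) = -3.453885
  p ← 1.836664 + (0.37/2)·(-2.343767 + (-3.453885)) = 0.764099
p(1.74) ≈ 0.7641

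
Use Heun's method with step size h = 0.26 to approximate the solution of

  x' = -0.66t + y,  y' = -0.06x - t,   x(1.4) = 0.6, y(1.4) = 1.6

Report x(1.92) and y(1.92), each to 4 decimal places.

Heun on (x,y): k1 = f(t_n, state_n); k2 = f(t_n + h, state_n + h·k1); state_{n+1} = state_n + (h/2)·(k1 + k2).
1.400000: (0.600000, 1.600000)
  k1 = (0.676000, -1.436000)
  predictor → (0.775760, 1.226640)
  k2 = (0.131040, -1.706546)
  → (0.704915, 1.191469)
1.660000: (0.704915, 1.191469)
  k1 = (0.095869, -1.702295)
  predictor → (0.729841, 0.748872)
  k2 = (-0.518328, -1.963790)
  → (0.649996, 0.714878)
(x(1.92), y(1.92)) ≈ (0.6500, 0.7149)

0.6500, 0.7149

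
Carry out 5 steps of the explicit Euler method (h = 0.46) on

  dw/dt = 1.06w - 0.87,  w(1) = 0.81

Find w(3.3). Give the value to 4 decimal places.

0.7424

Euler: w_{n+1} = w_n + h·f(t_n, w_n).
t=1.000000, w=0.810000: f=-0.011400 → w ← 0.810000 + 0.46·(-0.011400) = 0.804756
t=1.460000, w=0.804756: f=-0.016959 → w ← 0.804756 + 0.46·(-0.016959) = 0.796955
t=1.920000, w=0.796955: f=-0.025228 → w ← 0.796955 + 0.46·(-0.025228) = 0.785350
t=2.380000, w=0.785350: f=-0.037529 → w ← 0.785350 + 0.46·(-0.037529) = 0.768087
t=2.840000, w=0.768087: f=-0.055828 → w ← 0.768087 + 0.46·(-0.055828) = 0.742406
w(3.3) ≈ 0.7424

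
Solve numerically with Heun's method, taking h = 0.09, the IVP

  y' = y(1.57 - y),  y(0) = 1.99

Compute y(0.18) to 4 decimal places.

1.8677

Heun: k1 = f(x_n, y_n); k2 = f(x_n + h, y_n + h·k1); y_{n+1} = y_n + (h/2)·(k1 + k2).
x=0.000000, y=1.990000:
  k1 = f(0.000000, 1.990000) = -0.835800
  k2 = f(0.090000, 1.914778) = -0.660173
  y ← 1.990000 + (0.09/2)·(-0.835800 + (-0.660173)) = 1.922681
x=0.090000, y=1.922681:
  k1 = f(0.090000, 1.922681) = -0.678094
  k2 = f(0.180000, 1.861653) = -0.542956
  y ← 1.922681 + (0.09/2)·(-0.678094 + (-0.542956)) = 1.867734
y(0.18) ≈ 1.8677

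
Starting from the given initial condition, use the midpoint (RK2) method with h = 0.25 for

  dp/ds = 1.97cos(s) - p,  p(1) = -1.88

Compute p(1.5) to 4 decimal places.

Midpoint: k1 = f(s_n, p_n); k2 = f(s_n + h/2, p_n + (h/2)·k1); p_{n+1} = p_n + h·k2.
s=1.000000, p=-1.880000:
  k1 = f(1.000000, -1.880000) = 2.944396
  k2 = f(1.125000, -1.511951) = 2.361368
  p ← -1.880000 + 0.25·2.361368 = -1.289658
s=1.250000, p=-1.289658:
  k1 = f(1.250000, -1.289658) = 1.910843
  k2 = f(1.375000, -1.050803) = 1.434062
  p ← -1.289658 + 0.25·1.434062 = -0.931143
p(1.5) ≈ -0.9311

-0.9311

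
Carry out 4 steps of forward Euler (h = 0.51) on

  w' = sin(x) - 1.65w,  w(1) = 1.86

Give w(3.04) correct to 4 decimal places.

Euler: w_{n+1} = w_n + h·f(x_n, w_n).
x=1.000000, w=1.860000: f=-2.227529 → w ← 1.860000 + 0.51·(-2.227529) = 0.723960
x=1.510000, w=0.723960: f=-0.196382 → w ← 0.723960 + 0.51·(-0.196382) = 0.623805
x=2.020000, w=0.623805: f=-0.128486 → w ← 0.623805 + 0.51·(-0.128486) = 0.558278
x=2.530000, w=0.558278: f=-0.346986 → w ← 0.558278 + 0.51·(-0.346986) = 0.381315
w(3.04) ≈ 0.3813

0.3813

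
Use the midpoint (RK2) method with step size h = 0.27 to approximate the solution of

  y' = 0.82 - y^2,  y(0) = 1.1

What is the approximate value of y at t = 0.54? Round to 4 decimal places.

0.9798

Midpoint: k1 = f(t_n, y_n); k2 = f(t_n + h/2, y_n + (h/2)·k1); y_{n+1} = y_n + h·k2.
t=0.000000, y=1.100000:
  k1 = f(0.000000, 1.100000) = -0.390000
  k2 = f(0.135000, 1.047350) = -0.276942
  y ← 1.100000 + 0.27·(-0.276942) = 1.025226
t=0.270000, y=1.025226:
  k1 = f(0.270000, 1.025226) = -0.231088
  k2 = f(0.405000, 0.994029) = -0.168093
  y ← 1.025226 + 0.27·(-0.168093) = 0.979840
y(0.54) ≈ 0.9798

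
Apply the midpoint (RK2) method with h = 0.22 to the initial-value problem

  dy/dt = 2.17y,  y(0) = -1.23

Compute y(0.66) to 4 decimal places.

Midpoint: k1 = f(t_n, y_n); k2 = f(t_n + h/2, y_n + (h/2)·k1); y_{n+1} = y_n + h·k2.
t=0.000000, y=-1.230000:
  k1 = f(0.000000, -1.230000) = -2.669100
  k2 = f(0.110000, -1.523601) = -3.306214
  y ← -1.230000 + 0.22·(-3.306214) = -1.957367
t=0.220000, y=-1.957367:
  k1 = f(0.220000, -1.957367) = -4.247487
  k2 = f(0.330000, -2.424591) = -5.261362
  y ← -1.957367 + 0.22·(-5.261362) = -3.114867
t=0.440000, y=-3.114867:
  k1 = f(0.440000, -3.114867) = -6.759261
  k2 = f(0.550000, -3.858385) = -8.372696
  y ← -3.114867 + 0.22·(-8.372696) = -4.956860
y(0.66) ≈ -4.9569

-4.9569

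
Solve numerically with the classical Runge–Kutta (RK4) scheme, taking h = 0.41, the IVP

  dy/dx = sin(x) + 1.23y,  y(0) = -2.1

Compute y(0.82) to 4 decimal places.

RK4: k1 = f(x_n, y_n); k2 = f(x_n + h/2, y_n + (h/2)·k1); k3 = f(x_n + h/2, y_n + (h/2)·k2); k4 = f(x_n + h, y_n + h·k3); y_{n+1} = y_n + (h/6)·(k1 + 2k2 + 2k3 + k4).
x=0.000000, y=-2.100000:
  k1 = f(0.000000, -2.100000) = -2.583000
  k2 = f(0.205000, -2.629515) = -3.030736
  k3 = f(0.205000, -2.721301) = -3.143633
  k4 = f(0.410000, -3.388890) = -3.769725
  y ← -2.100000 + (0.41/6)·(k1 + 2k2 + 2k3 + k4) = -3.377933
x=0.410000, y=-3.377933:
  k1 = f(0.410000, -3.377933) = -3.756249
  k2 = f(0.615000, -4.147964) = -4.525038
  k3 = f(0.615000, -4.305566) = -4.718888
  k4 = f(0.820000, -5.312677) = -5.803447
  y ← -3.377933 + (0.41/6)·(k1 + 2k2 + 2k3 + k4) = -5.294516
y(0.82) ≈ -5.2945

-5.2945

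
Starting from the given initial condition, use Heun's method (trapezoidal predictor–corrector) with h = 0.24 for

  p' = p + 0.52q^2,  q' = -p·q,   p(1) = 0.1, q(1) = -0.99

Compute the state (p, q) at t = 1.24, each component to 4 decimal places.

Heun on (p,q): k1 = f(t_n, state_n); k2 = f(t_n + h, state_n + h·k1); state_{n+1} = state_n + (h/2)·(k1 + k2).
1.000000: (0.100000, -0.990000)
  k1 = (0.609652, 0.099000)
  predictor → (0.246316, -0.966240)
  k2 = (0.731799, 0.238001)
  → (0.260974, -0.949560)
(p(1.24), q(1.24)) ≈ (0.2610, -0.9496)

0.2610, -0.9496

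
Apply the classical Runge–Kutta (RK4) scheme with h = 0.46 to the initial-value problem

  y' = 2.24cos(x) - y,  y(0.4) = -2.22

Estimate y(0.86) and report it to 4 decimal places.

-0.7494

RK4: k1 = f(x_n, y_n); k2 = f(x_n + h/2, y_n + (h/2)·k1); k3 = f(x_n + h/2, y_n + (h/2)·k2); k4 = f(x_n + h, y_n + h·k3); y_{n+1} = y_n + (h/6)·(k1 + 2k2 + 2k3 + k4).
x=0.400000, y=-2.220000:
  k1 = f(0.400000, -2.220000) = 4.283177
  k2 = f(0.630000, -1.234869) = 3.044851
  k3 = f(0.630000, -1.519684) = 3.329666
  k4 = f(0.860000, -0.688354) = 2.149814
  y ← -2.220000 + (0.46/6)·(k1 + 2k2 + 2k3 + k4) = -0.749378
y(0.86) ≈ -0.7494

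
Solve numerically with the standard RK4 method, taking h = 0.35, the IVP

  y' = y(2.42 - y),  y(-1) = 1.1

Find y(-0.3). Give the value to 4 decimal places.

1.9823

RK4: k1 = f(x_n, y_n); k2 = f(x_n + h/2, y_n + (h/2)·k1); k3 = f(x_n + h/2, y_n + (h/2)·k2); k4 = f(x_n + h, y_n + h·k3); y_{n+1} = y_n + (h/6)·(k1 + 2k2 + 2k3 + k4).
x=-1.000000, y=1.100000:
  k1 = f(-1.000000, 1.100000) = 1.452000
  k2 = f(-0.825000, 1.354100) = 1.443335
  k3 = f(-0.825000, 1.352584) = 1.443770
  k4 = f(-0.650000, 1.605319) = 1.307823
  y ← 1.100000 + (0.35/6)·(k1 + 2k2 + 2k3 + k4) = 1.597819
x=-0.650000, y=1.597819:
  k1 = f(-0.650000, 1.597819) = 1.313697
  k2 = f(-0.475000, 1.827716) = 1.082528
  k3 = f(-0.475000, 1.787261) = 1.130870
  k4 = f(-0.300000, 1.993623) = 0.850035
  y ← 1.597819 + (0.35/6)·(k1 + 2k2 + 2k3 + k4) = 1.982266
y(-0.3) ≈ 1.9823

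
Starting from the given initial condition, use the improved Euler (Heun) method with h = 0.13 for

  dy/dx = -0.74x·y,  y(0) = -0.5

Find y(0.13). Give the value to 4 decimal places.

-0.4969

Heun: k1 = f(x_n, y_n); k2 = f(x_n + h, y_n + h·k1); y_{n+1} = y_n + (h/2)·(k1 + k2).
x=0.000000, y=-0.500000:
  k1 = f(0.000000, -0.500000) = 0.000000
  k2 = f(0.130000, -0.500000) = 0.048100
  y ← -0.500000 + (0.13/2)·(0.000000 + 0.048100) = -0.496874
y(0.13) ≈ -0.4969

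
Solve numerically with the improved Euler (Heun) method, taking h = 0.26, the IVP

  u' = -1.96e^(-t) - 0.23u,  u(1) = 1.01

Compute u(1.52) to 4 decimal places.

0.6214

Heun: k1 = f(t_n, u_n); k2 = f(t_n + h, u_n + h·k1); u_{n+1} = u_n + (h/2)·(k1 + k2).
t=1.000000, u=1.010000:
  k1 = f(1.000000, 1.010000) = -0.953344
  k2 = f(1.260000, 0.762131) = -0.731252
  u ← 1.010000 + (0.26/2)·(-0.953344 + (-0.731252)) = 0.791003
t=1.260000, u=0.791003:
  k1 = f(1.260000, 0.791003) = -0.737892
  k2 = f(1.520000, 0.599151) = -0.566480
  u ← 0.791003 + (0.26/2)·(-0.737892 + (-0.566480)) = 0.621434
u(1.52) ≈ 0.6214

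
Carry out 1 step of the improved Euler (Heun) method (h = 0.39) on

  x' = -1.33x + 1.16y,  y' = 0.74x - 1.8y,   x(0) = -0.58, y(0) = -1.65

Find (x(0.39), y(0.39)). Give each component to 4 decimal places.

Heun on (x,y): k1 = f(t_n, state_n); k2 = f(t_n + h, state_n + h·k1); state_{n+1} = state_n + (h/2)·(k1 + k2).
0.000000: (-0.580000, -1.650000)
  k1 = (-1.142600, 2.540800)
  predictor → (-1.025614, -0.659088)
  k2 = (0.599525, 0.427404)
  → (-0.685900, -1.071200)
(x(0.39), y(0.39)) ≈ (-0.6859, -1.0712)

-0.6859, -1.0712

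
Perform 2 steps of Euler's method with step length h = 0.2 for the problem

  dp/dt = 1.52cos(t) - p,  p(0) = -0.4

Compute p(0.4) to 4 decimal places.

Euler: p_{n+1} = p_n + h·f(t_n, p_n).
t=0.000000, p=-0.400000: f=1.920000 → p ← -0.400000 + 0.2·1.920000 = -0.016000
t=0.200000, p=-0.016000: f=1.505701 → p ← -0.016000 + 0.2·1.505701 = 0.285140
p(0.4) ≈ 0.2851

0.2851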